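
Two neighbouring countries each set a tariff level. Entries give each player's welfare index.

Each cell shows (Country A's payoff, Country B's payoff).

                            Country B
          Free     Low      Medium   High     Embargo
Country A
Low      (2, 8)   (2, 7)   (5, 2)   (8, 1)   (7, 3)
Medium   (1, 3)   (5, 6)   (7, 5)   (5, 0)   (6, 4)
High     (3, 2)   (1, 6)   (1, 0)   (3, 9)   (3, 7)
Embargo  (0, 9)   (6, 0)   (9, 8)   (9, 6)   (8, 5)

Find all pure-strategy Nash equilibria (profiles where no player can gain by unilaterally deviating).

Country A against Free: payoffs 2, 1, 3, 0 → best response High.
Country A against Low: payoffs 2, 5, 1, 6 → best response Embargo.
Country A against Medium: payoffs 5, 7, 1, 9 → best response Embargo.
Country A against High: payoffs 8, 5, 3, 9 → best response Embargo.
Country A against Embargo: payoffs 7, 6, 3, 8 → best response Embargo.
Country B against Low: payoffs 8, 7, 2, 1, 3 → best response Free.
Country B against Medium: payoffs 3, 6, 5, 0, 4 → best response Low.
Country B against High: payoffs 2, 6, 0, 9, 7 → best response High.
Country B against Embargo: payoffs 9, 0, 8, 6, 5 → best response Free.
No profile is a mutual best response for all players.

There is no pure-strategy Nash equilibrium.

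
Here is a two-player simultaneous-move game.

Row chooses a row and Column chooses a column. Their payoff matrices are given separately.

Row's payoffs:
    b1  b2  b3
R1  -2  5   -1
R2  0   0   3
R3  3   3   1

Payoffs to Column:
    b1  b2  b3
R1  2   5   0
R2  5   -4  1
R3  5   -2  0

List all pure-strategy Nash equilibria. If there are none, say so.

(R1, b1): Row can switch to R2 (-2 → 0). Not NE.
(R1, b2): Row gets 5, best alternative 3; Column gets 5, best alternative 2. No profitable deviation — NE.
(R1, b3): Row can switch to R2 (-1 → 3). Not NE.
(R2, b1): Row can switch to R3 (0 → 3). Not NE.
(R2, b2): Row can switch to R1 (0 → 5). Not NE.
(R2, b3): Column can switch to b1 (1 → 5). Not NE.
(R3, b1): Row gets 3, best alternative 0; Column gets 5, best alternative 0. No profitable deviation — NE.
(R3, b2): Row can switch to R1 (3 → 5). Not NE.
(R3, b3): Row can switch to R2 (1 → 3). Not NE.

(R1, b2) and (R3, b1)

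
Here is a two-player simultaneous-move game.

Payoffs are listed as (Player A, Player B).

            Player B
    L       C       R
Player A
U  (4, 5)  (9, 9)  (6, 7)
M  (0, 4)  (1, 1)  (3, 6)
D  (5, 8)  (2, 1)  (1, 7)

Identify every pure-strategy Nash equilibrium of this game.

The pure Nash equilibria are (U, C); (D, L).

Mark each player's best response to every combination of opponents' strategies; a profile where every player is best-responding is a pure Nash equilibrium.
Player A against L: payoffs 4, 0, 5 → best response D.
Player A against C: payoffs 9, 1, 2 → best response U.
Player A against R: payoffs 6, 3, 1 → best response U.
Player B against U: payoffs 5, 9, 7 → best response C.
Player B against M: payoffs 4, 1, 6 → best response R.
Player B against D: payoffs 8, 1, 7 → best response L.
Mutual best responses: (U, C); (D, L).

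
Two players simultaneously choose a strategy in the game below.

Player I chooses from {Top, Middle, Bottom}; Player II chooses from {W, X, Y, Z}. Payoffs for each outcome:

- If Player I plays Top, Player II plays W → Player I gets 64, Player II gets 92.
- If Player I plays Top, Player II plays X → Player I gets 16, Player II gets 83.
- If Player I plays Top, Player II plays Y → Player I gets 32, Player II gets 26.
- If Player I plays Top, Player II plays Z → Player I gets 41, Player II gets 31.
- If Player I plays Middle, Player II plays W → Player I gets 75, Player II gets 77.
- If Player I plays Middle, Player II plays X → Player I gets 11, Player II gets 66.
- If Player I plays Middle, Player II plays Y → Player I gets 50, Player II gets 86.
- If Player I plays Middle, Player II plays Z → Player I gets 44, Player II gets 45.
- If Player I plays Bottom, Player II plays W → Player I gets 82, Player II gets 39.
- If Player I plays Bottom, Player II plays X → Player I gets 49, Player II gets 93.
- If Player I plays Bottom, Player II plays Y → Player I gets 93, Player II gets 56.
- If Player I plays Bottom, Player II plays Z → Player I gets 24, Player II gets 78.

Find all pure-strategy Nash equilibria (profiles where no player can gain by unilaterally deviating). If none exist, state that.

Mark each player's best response to every combination of opponents' strategies; a profile where every player is best-responding is a pure Nash equilibrium.
Player I against W: payoffs 64, 75, 82 → best response Bottom.
Player I against X: payoffs 16, 11, 49 → best response Bottom.
Player I against Y: payoffs 32, 50, 93 → best response Bottom.
Player I against Z: payoffs 41, 44, 24 → best response Middle.
Player II against Top: payoffs 92, 83, 26, 31 → best response W.
Player II against Middle: payoffs 77, 66, 86, 45 → best response Y.
Player II against Bottom: payoffs 39, 93, 56, 78 → best response X.
Mutual best responses: (Bottom, X).

(Bottom, X)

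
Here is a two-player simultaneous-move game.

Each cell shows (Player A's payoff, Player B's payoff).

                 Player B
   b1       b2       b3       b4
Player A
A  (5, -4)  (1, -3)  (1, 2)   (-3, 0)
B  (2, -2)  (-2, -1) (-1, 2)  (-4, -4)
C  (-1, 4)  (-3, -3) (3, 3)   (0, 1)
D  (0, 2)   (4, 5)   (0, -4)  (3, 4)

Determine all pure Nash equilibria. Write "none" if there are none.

(A, b1): Player B can switch to b2 (-4 → -3). Not NE.
(A, b2): Player A can switch to D (1 → 4). Not NE.
(A, b3): Player A can switch to C (1 → 3). Not NE.
(A, b4): Player A can switch to C (-3 → 0). Not NE.
(B, b1): Player A can switch to A (2 → 5). Not NE.
(B, b2): Player A can switch to A (-2 → 1). Not NE.
(B, b3): Player A can switch to A (-1 → 1). Not NE.
(B, b4): Player A can switch to A (-4 → -3). Not NE.
(D, b2): Player A gets 4, best alternative 1; Player B gets 5, best alternative 4. No profitable deviation — NE.
(The remaining 7 profiles each have a profitable deviation by the same check.)

Pure NE: (D, b2)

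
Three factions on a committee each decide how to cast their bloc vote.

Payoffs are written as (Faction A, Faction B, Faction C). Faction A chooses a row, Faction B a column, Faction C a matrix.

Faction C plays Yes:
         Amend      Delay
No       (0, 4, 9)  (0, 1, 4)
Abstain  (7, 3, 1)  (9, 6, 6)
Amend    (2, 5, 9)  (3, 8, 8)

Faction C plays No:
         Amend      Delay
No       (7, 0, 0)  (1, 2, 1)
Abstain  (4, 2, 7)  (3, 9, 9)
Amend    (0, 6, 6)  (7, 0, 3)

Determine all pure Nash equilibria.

none

Faction A against (Amend, Yes): payoffs 0, 7, 2 → best response Abstain.
Faction A against (Amend, No): payoffs 7, 4, 0 → best response No.
Faction A against (Delay, Yes): payoffs 0, 9, 3 → best response Abstain.
Faction A against (Delay, No): payoffs 1, 3, 7 → best response Amend.
Faction B against (No, Yes): payoffs 4, 1 → best response Amend.
Faction B against (No, No): payoffs 0, 2 → best response Delay.
Faction B against (Abstain, Yes): payoffs 3, 6 → best response Delay.
Faction B against (Abstain, No): payoffs 2, 9 → best response Delay.
Faction B against (Amend, Yes): payoffs 5, 8 → best response Delay.
Faction B against (Amend, No): payoffs 6, 0 → best response Amend.
Faction C against (No, Amend): payoffs 9, 0 → best response Yes.
Faction C against (No, Delay): payoffs 4, 1 → best response Yes.
Faction C against (Abstain, Amend): payoffs 1, 7 → best response No.
Faction C against (Abstain, Delay): payoffs 6, 9 → best response No.
Faction C against (Amend, Amend): payoffs 9, 6 → best response Yes.
Faction C against (Amend, Delay): payoffs 8, 3 → best response Yes.
No profile is a mutual best response for all players.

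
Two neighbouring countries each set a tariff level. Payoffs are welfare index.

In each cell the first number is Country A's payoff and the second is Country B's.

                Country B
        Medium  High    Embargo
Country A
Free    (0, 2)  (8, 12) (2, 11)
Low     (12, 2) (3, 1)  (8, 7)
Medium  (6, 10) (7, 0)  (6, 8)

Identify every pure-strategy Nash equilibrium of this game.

For each player, find the best response to each opponent profile; mutual best responses are the pure NE.
Country A against Medium: payoffs 0, 12, 6 → best response Low.
Country A against High: payoffs 8, 3, 7 → best response Free.
Country A against Embargo: payoffs 2, 8, 6 → best response Low.
Country B against Free: payoffs 2, 12, 11 → best response High.
Country B against Low: payoffs 2, 1, 7 → best response Embargo.
Country B against Medium: payoffs 10, 0, 8 → best response Medium.
Mutual best responses: (Free, High); (Low, Embargo).

Pure-strategy Nash equilibria: (Free, High), (Low, Embargo)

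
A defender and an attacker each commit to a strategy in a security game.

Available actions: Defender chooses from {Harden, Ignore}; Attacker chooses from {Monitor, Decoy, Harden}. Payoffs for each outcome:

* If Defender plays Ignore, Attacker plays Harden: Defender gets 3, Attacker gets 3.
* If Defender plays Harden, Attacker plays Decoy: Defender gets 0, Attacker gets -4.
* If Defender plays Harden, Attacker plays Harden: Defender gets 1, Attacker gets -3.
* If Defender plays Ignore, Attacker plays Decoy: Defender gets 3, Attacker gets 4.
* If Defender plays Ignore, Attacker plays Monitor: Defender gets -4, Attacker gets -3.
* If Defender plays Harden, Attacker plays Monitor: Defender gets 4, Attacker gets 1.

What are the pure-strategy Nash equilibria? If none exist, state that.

(Harden, Monitor): Defender gets 4, best alternative -4; Attacker gets 1, best alternative -3. No profitable deviation — NE.
(Harden, Decoy): Defender can switch to Ignore (0 → 3). Not NE.
(Harden, Harden): Defender can switch to Ignore (1 → 3). Not NE.
(Ignore, Monitor): Defender can switch to Harden (-4 → 4). Not NE.
(Ignore, Decoy): Defender gets 3, best alternative 0; Attacker gets 4, best alternative 3. No profitable deviation — NE.
(Ignore, Harden): Attacker can switch to Decoy (3 → 4). Not NE.

(Harden, Monitor); (Ignore, Decoy)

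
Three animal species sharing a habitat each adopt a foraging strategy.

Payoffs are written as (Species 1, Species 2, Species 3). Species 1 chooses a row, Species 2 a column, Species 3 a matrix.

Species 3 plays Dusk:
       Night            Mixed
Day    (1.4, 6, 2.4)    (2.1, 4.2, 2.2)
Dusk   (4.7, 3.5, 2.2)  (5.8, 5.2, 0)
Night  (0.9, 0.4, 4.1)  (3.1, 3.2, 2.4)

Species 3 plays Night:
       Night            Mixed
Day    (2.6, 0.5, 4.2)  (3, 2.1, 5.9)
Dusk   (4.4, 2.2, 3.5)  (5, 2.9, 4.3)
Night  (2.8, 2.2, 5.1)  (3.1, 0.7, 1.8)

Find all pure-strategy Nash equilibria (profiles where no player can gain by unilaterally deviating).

The unique pure-strategy Nash equilibrium is (Dusk, Mixed, Night).

For each strategy profile, look for a profitable unilateral deviation.
(Day, Night, Dusk): Species 1 can switch to Dusk (1.4 → 4.7). Not NE.
(Day, Night, Night): Species 1 can switch to Dusk (2.6 → 4.4). Not NE.
(Day, Mixed, Dusk): Species 1 can switch to Dusk (2.1 → 5.8). Not NE.
(Day, Mixed, Night): Species 1 can switch to Dusk (3 → 5). Not NE.
(Dusk, Night, Dusk): Species 2 can switch to Mixed (3.5 → 5.2). Not NE.
(Dusk, Night, Night): Species 2 can switch to Mixed (2.2 → 2.9). Not NE.
(Dusk, Mixed, Dusk): Species 3 can switch to Night (0 → 4.3). Not NE.
(Dusk, Mixed, Night): Species 1 gets 5, best alternative 3.1; Species 2 gets 2.9, best alternative 2.2; Species 3 gets 4.3, best alternative 0. No profitable deviation — NE.
(Night, Night, Dusk): Species 1 can switch to Day (0.9 → 1.4). Not NE.
(The remaining 3 profiles each have a profitable deviation by the same check.)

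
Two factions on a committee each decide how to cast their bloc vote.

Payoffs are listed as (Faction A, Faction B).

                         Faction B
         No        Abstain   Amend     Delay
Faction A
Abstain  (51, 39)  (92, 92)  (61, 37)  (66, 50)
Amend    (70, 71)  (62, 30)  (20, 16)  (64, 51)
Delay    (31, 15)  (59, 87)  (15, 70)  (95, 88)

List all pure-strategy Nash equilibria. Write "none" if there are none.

(Abstain, Abstain); (Amend, No); (Delay, Delay)

Faction A against No: payoffs 51, 70, 31 → best response Amend.
Faction A against Abstain: payoffs 92, 62, 59 → best response Abstain.
Faction A against Amend: payoffs 61, 20, 15 → best response Abstain.
Faction A against Delay: payoffs 66, 64, 95 → best response Delay.
Faction B against Abstain: payoffs 39, 92, 37, 50 → best response Abstain.
Faction B against Amend: payoffs 71, 30, 16, 51 → best response No.
Faction B against Delay: payoffs 15, 87, 70, 88 → best response Delay.
Mutual best responses: (Abstain, Abstain); (Amend, No); (Delay, Delay).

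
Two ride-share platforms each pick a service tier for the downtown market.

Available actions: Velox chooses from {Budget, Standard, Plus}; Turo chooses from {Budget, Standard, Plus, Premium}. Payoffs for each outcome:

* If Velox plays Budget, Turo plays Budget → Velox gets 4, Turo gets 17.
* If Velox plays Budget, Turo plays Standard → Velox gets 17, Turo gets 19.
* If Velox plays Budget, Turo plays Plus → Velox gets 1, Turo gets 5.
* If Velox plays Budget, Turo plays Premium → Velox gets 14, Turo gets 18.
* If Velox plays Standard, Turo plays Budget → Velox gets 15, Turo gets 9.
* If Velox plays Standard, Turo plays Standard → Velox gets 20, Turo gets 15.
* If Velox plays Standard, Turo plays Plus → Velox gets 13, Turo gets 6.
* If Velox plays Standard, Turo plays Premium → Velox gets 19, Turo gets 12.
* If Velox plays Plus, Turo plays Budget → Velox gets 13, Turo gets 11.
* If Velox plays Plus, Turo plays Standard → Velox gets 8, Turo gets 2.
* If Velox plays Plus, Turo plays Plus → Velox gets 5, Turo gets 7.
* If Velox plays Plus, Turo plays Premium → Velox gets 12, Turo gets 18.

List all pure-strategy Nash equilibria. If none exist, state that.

(Budget, Budget): Velox can switch to Standard (4 → 15). Not NE.
(Budget, Standard): Velox can switch to Standard (17 → 20). Not NE.
(Budget, Plus): Velox can switch to Standard (1 → 13). Not NE.
(Budget, Premium): Velox can switch to Standard (14 → 19). Not NE.
(Standard, Budget): Turo can switch to Standard (9 → 15). Not NE.
(Standard, Standard): Velox gets 20, best alternative 17; Turo gets 15, best alternative 12. No profitable deviation — NE.
(Standard, Plus): Turo can switch to Budget (6 → 9). Not NE.
(Standard, Premium): Turo can switch to Standard (12 → 15). Not NE.
(Plus, Budget): Velox can switch to Standard (13 → 15). Not NE.
(Plus, Standard): Velox can switch to Budget (8 → 17). Not NE.
(Plus, Plus): Velox can switch to Standard (5 → 13). Not NE.
(The remaining 1 profile has a profitable deviation by the same check.)

(Standard, Standard)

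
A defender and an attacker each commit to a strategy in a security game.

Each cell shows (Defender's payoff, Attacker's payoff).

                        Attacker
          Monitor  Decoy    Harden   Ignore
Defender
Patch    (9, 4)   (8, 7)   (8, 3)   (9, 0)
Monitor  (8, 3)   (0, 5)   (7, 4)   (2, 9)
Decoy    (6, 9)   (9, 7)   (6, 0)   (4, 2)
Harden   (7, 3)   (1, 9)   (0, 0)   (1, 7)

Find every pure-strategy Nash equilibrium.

Defender against Monitor: payoffs 9, 8, 6, 7 → best response Patch.
Defender against Decoy: payoffs 8, 0, 9, 1 → best response Decoy.
Defender against Harden: payoffs 8, 7, 6, 0 → best response Patch.
Defender against Ignore: payoffs 9, 2, 4, 1 → best response Patch.
Attacker against Patch: payoffs 4, 7, 3, 0 → best response Decoy.
Attacker against Monitor: payoffs 3, 5, 4, 9 → best response Ignore.
Attacker against Decoy: payoffs 9, 7, 0, 2 → best response Monitor.
Attacker against Harden: payoffs 3, 9, 0, 7 → best response Decoy.
No profile is a mutual best response for all players.

No pure-strategy Nash equilibrium.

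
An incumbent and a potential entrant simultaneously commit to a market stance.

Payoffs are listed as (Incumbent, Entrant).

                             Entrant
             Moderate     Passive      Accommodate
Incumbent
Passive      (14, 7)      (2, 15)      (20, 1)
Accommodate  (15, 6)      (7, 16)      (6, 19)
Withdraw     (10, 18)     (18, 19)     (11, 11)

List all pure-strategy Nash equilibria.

The unique pure-strategy Nash equilibrium is (Withdraw, Passive).

(Passive, Moderate): Incumbent can switch to Accommodate (14 → 15). Not NE.
(Passive, Passive): Incumbent can switch to Accommodate (2 → 7). Not NE.
(Passive, Accommodate): Entrant can switch to Moderate (1 → 7). Not NE.
(Accommodate, Moderate): Entrant can switch to Passive (6 → 16). Not NE.
(Accommodate, Passive): Incumbent can switch to Withdraw (7 → 18). Not NE.
(Accommodate, Accommodate): Incumbent can switch to Passive (6 → 20). Not NE.
(Withdraw, Moderate): Incumbent can switch to Passive (10 → 14). Not NE.
(Withdraw, Passive): Incumbent gets 18, best alternative 7; Entrant gets 19, best alternative 18. No profitable deviation — NE.
(Withdraw, Accommodate): Incumbent can switch to Passive (11 → 20). Not NE.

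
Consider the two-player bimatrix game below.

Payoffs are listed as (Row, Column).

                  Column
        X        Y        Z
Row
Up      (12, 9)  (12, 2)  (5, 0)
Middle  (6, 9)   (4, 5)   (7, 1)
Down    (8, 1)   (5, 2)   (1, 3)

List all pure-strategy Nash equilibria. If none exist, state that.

Pure NE: (Up, X)

(Up, X): Row gets 12, best alternative 8; Column gets 9, best alternative 2. No profitable deviation — NE.
(Up, Y): Column can switch to X (2 → 9). Not NE.
(Up, Z): Row can switch to Middle (5 → 7). Not NE.
(Middle, X): Row can switch to Up (6 → 12). Not NE.
(Middle, Y): Row can switch to Up (4 → 12). Not NE.
(Middle, Z): Column can switch to X (1 → 9). Not NE.
(Down, X): Row can switch to Up (8 → 12). Not NE.
(Down, Y): Row can switch to Up (5 → 12). Not NE.
(Down, Z): Row can switch to Up (1 → 5). Not NE.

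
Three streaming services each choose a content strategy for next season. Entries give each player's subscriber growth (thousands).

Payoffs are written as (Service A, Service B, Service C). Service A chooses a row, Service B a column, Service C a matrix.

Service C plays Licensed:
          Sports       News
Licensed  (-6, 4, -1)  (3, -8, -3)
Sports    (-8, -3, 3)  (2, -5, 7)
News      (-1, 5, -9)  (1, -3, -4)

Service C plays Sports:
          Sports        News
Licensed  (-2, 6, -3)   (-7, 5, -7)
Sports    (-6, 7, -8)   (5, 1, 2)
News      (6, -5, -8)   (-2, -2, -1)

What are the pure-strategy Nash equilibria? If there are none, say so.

(Licensed, Sports, Licensed): Service A can switch to News (-6 → -1). Not NE.
(Licensed, Sports, Sports): Service A can switch to News (-2 → 6). Not NE.
(Licensed, News, Licensed): Service B can switch to Sports (-8 → 4). Not NE.
(Licensed, News, Sports): Service A can switch to Sports (-7 → 5). Not NE.
(Sports, Sports, Licensed): Service A can switch to Licensed (-8 → -6). Not NE.
(Sports, Sports, Sports): Service A can switch to Licensed (-6 → -2). Not NE.
(Sports, News, Licensed): Service A can switch to Licensed (2 → 3). Not NE.
(Sports, News, Sports): Service B can switch to Sports (1 → 7). Not NE.
(News, Sports, Licensed): Service C can switch to Sports (-9 → -8). Not NE.
(News, Sports, Sports): Service B can switch to News (-5 → -2). Not NE.
(The remaining 2 profiles each have a profitable deviation by the same check.)

none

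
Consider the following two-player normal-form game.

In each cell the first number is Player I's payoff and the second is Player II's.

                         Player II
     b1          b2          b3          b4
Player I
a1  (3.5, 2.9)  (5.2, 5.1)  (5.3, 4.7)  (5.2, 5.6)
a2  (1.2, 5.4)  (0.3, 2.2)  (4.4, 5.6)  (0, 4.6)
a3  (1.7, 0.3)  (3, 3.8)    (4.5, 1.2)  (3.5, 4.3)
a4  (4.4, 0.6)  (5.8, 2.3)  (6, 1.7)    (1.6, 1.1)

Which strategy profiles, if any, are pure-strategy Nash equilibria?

(a1, b1): Player I can switch to a4 (3.5 → 4.4). Not NE.
(a1, b2): Player I can switch to a4 (5.2 → 5.8). Not NE.
(a1, b3): Player I can switch to a4 (5.3 → 6). Not NE.
(a1, b4): Player I gets 5.2, best alternative 3.5; Player II gets 5.6, best alternative 5.1. No profitable deviation — NE.
(a2, b1): Player I can switch to a1 (1.2 → 3.5). Not NE.
(a2, b2): Player I can switch to a1 (0.3 → 5.2). Not NE.
(a2, b3): Player I can switch to a1 (4.4 → 5.3). Not NE.
(a2, b4): Player I can switch to a1 (0 → 5.2). Not NE.
(a3, b1): Player I can switch to a1 (1.7 → 3.5). Not NE.
(a4, b2): Player I gets 5.8, best alternative 5.2; Player II gets 2.3, best alternative 1.7. No profitable deviation — NE.
(The remaining 6 profiles each have a profitable deviation by the same check.)

Pure-strategy Nash equilibria: (a1, b4) and (a4, b2)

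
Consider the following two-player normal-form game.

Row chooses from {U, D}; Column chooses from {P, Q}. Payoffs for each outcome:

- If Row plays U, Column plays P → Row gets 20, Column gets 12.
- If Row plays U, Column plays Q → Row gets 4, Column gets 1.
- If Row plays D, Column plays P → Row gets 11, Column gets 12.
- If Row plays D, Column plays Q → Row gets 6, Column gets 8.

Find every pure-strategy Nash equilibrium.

(U, P): Row gets 20, best alternative 11; Column gets 12, best alternative 1. No profitable deviation — NE.
(U, Q): Row can switch to D (4 → 6). Not NE.
(D, P): Row can switch to U (11 → 20). Not NE.
(D, Q): Column can switch to P (8 → 12). Not NE.

Pure NE: (U, P)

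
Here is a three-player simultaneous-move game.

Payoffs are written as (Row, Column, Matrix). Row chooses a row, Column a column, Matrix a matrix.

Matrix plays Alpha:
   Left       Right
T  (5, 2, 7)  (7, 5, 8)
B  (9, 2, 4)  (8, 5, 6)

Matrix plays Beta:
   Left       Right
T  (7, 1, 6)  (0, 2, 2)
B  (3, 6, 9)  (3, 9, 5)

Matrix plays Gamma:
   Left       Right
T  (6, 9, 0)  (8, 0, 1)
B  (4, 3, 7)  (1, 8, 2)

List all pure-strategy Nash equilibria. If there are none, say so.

(T, Left, Alpha): Row can switch to B (5 → 9). Not NE.
(T, Left, Beta): Column can switch to Right (1 → 2). Not NE.
(T, Left, Gamma): Matrix can switch to Alpha (0 → 7). Not NE.
(T, Right, Alpha): Row can switch to B (7 → 8). Not NE.
(T, Right, Beta): Row can switch to B (0 → 3). Not NE.
(T, Right, Gamma): Column can switch to Left (0 → 9). Not NE.
(B, Right, Alpha): Row gets 8, best alternative 7; Column gets 5, best alternative 2; Matrix gets 6, best alternative 5. No profitable deviation — NE.
(The remaining 5 profiles each have a profitable deviation by the same check.)

(B, Right, Alpha)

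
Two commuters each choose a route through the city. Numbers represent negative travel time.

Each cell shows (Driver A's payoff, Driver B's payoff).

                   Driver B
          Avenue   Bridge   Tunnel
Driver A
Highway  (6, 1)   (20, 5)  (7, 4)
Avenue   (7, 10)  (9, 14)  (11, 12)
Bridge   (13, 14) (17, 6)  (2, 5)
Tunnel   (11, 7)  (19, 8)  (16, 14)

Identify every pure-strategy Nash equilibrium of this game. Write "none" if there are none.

(Highway, Bridge) and (Bridge, Avenue) and (Tunnel, Tunnel)

(Highway, Avenue): Driver A can switch to Avenue (6 → 7). Not NE.
(Highway, Bridge): Driver A gets 20, best alternative 19; Driver B gets 5, best alternative 4. No profitable deviation — NE.
(Highway, Tunnel): Driver A can switch to Avenue (7 → 11). Not NE.
(Avenue, Avenue): Driver A can switch to Bridge (7 → 13). Not NE.
(Avenue, Bridge): Driver A can switch to Highway (9 → 20). Not NE.
(Avenue, Tunnel): Driver A can switch to Tunnel (11 → 16). Not NE.
(Bridge, Avenue): Driver A gets 13, best alternative 11; Driver B gets 14, best alternative 6. No profitable deviation — NE.
(Bridge, Bridge): Driver A can switch to Highway (17 → 20). Not NE.
(Bridge, Tunnel): Driver A can switch to Highway (2 → 7). Not NE.
(Tunnel, Avenue): Driver A can switch to Bridge (11 → 13). Not NE.
(Tunnel, Bridge): Driver A can switch to Highway (19 → 20). Not NE.
(Tunnel, Tunnel): Driver A gets 16, best alternative 11; Driver B gets 14, best alternative 8. No profitable deviation — NE.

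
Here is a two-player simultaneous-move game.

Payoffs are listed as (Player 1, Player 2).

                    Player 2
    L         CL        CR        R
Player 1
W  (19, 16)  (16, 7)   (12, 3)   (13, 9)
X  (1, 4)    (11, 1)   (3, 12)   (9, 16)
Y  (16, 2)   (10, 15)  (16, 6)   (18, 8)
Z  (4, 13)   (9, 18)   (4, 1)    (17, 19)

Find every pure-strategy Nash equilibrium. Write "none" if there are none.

Pure NE: (W, L)

For each player, find the best response to each opponent profile; mutual best responses are the pure NE.
Player 1 against L: payoffs 19, 1, 16, 4 → best response W.
Player 1 against CL: payoffs 16, 11, 10, 9 → best response W.
Player 1 against CR: payoffs 12, 3, 16, 4 → best response Y.
Player 1 against R: payoffs 13, 9, 18, 17 → best response Y.
Player 2 against W: payoffs 16, 7, 3, 9 → best response L.
Player 2 against X: payoffs 4, 1, 12, 16 → best response R.
Player 2 against Y: payoffs 2, 15, 6, 8 → best response CL.
Player 2 against Z: payoffs 13, 18, 1, 19 → best response R.
Mutual best responses: (W, L).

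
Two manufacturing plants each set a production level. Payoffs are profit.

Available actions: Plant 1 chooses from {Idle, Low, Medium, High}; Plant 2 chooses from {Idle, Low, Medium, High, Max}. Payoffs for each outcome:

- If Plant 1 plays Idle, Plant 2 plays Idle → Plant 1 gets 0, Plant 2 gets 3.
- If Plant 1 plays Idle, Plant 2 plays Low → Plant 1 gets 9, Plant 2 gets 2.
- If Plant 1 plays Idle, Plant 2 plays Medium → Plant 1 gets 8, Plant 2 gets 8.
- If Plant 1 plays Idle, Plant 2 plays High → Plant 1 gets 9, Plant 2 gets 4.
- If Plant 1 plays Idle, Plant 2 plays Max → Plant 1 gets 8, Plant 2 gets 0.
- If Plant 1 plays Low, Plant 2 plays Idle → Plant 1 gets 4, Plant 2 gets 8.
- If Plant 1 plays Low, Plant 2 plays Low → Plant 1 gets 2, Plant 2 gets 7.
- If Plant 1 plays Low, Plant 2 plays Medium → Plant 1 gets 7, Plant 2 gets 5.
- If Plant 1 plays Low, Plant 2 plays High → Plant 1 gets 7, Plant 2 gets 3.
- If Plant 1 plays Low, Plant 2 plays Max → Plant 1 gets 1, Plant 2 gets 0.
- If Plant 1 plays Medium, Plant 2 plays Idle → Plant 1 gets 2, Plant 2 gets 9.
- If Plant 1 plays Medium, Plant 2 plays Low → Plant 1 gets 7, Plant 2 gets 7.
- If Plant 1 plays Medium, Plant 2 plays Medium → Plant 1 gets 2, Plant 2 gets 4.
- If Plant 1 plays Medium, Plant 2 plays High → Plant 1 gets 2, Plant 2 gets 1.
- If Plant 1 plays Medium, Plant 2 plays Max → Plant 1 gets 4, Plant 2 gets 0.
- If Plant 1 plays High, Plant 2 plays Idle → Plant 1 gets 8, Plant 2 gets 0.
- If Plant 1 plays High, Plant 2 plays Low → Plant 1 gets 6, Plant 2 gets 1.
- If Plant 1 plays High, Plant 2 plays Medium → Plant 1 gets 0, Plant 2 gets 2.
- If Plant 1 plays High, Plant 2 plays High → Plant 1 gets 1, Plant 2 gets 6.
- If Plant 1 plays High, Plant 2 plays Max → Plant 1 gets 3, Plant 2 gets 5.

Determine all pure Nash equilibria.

Plant 1 against Idle: payoffs 0, 4, 2, 8 → best response High.
Plant 1 against Low: payoffs 9, 2, 7, 6 → best response Idle.
Plant 1 against Medium: payoffs 8, 7, 2, 0 → best response Idle.
Plant 1 against High: payoffs 9, 7, 2, 1 → best response Idle.
Plant 1 against Max: payoffs 8, 1, 4, 3 → best response Idle.
Plant 2 against Idle: payoffs 3, 2, 8, 4, 0 → best response Medium.
Plant 2 against Low: payoffs 8, 7, 5, 3, 0 → best response Idle.
Plant 2 against Medium: payoffs 9, 7, 4, 1, 0 → best response Idle.
Plant 2 against High: payoffs 0, 1, 2, 6, 5 → best response High.
Mutual best responses: (Idle, Medium).

(Idle, Medium)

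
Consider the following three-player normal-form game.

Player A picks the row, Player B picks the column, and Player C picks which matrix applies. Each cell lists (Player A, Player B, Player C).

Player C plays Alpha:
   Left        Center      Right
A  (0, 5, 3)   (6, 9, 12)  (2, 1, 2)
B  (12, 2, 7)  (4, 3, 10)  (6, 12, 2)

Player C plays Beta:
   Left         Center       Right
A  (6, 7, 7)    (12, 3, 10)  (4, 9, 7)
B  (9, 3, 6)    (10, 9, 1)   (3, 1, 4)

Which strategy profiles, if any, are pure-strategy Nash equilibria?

The pure Nash equilibria are (A, Center, Alpha) and (A, Right, Beta).

Player A against (Left, Alpha): payoffs 0, 12 → best response B.
Player A against (Left, Beta): payoffs 6, 9 → best response B.
Player A against (Center, Alpha): payoffs 6, 4 → best response A.
Player A against (Center, Beta): payoffs 12, 10 → best response A.
Player A against (Right, Alpha): payoffs 2, 6 → best response B.
Player A against (Right, Beta): payoffs 4, 3 → best response A.
Player B against (A, Alpha): payoffs 5, 9, 1 → best response Center.
Player B against (A, Beta): payoffs 7, 3, 9 → best response Right.
Player B against (B, Alpha): payoffs 2, 3, 12 → best response Right.
Player B against (B, Beta): payoffs 3, 9, 1 → best response Center.
Player C against (A, Left): payoffs 3, 7 → best response Beta.
Player C against (A, Center): payoffs 12, 10 → best response Alpha.
Player C against (A, Right): payoffs 2, 7 → best response Beta.
Player C against (B, Left): payoffs 7, 6 → best response Alpha.
Player C against (B, Center): payoffs 10, 1 → best response Alpha.
Player C against (B, Right): payoffs 2, 4 → best response Beta.
Mutual best responses: (A, Center, Alpha); (A, Right, Beta).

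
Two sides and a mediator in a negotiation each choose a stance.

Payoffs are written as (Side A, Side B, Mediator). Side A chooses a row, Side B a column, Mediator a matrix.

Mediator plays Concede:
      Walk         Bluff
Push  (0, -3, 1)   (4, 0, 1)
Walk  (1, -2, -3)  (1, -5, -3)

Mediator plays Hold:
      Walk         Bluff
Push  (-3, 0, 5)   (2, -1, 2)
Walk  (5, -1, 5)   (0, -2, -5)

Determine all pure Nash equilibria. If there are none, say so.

(Push, Walk, Concede): Side A can switch to Walk (0 → 1). Not NE.
(Push, Walk, Hold): Side A can switch to Walk (-3 → 5). Not NE.
(Push, Bluff, Concede): Mediator can switch to Hold (1 → 2). Not NE.
(Push, Bluff, Hold): Side B can switch to Walk (-1 → 0). Not NE.
(Walk, Walk, Concede): Mediator can switch to Hold (-3 → 5). Not NE.
(Walk, Walk, Hold): Side A gets 5, best alternative -3; Side B gets -1, best alternative -2; Mediator gets 5, best alternative -3. No profitable deviation — NE.
(Walk, Bluff, Concede): Side A can switch to Push (1 → 4). Not NE.
(Walk, Bluff, Hold): Side A can switch to Push (0 → 2). Not NE.

The unique pure-strategy Nash equilibrium is (Walk, Walk, Hold).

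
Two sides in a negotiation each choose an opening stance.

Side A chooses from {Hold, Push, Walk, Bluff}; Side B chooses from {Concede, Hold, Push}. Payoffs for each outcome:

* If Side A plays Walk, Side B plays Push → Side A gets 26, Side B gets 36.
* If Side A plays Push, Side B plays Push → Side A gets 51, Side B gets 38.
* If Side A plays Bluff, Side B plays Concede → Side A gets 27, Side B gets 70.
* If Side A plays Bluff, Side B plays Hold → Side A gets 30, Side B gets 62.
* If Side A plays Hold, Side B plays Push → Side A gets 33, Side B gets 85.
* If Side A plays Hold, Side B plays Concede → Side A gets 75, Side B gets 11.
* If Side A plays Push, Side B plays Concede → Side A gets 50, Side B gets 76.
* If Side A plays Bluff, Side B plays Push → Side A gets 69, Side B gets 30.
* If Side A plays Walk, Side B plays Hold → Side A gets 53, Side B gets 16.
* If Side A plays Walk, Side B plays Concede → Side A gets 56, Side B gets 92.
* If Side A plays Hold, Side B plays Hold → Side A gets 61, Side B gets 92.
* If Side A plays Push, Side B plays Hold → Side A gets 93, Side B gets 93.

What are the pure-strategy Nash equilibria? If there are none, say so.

(Push, Hold)

Side A against Concede: payoffs 75, 50, 56, 27 → best response Hold.
Side A against Hold: payoffs 61, 93, 53, 30 → best response Push.
Side A against Push: payoffs 33, 51, 26, 69 → best response Bluff.
Side B against Hold: payoffs 11, 92, 85 → best response Hold.
Side B against Push: payoffs 76, 93, 38 → best response Hold.
Side B against Walk: payoffs 92, 16, 36 → best response Concede.
Side B against Bluff: payoffs 70, 62, 30 → best response Concede.
Mutual best responses: (Push, Hold).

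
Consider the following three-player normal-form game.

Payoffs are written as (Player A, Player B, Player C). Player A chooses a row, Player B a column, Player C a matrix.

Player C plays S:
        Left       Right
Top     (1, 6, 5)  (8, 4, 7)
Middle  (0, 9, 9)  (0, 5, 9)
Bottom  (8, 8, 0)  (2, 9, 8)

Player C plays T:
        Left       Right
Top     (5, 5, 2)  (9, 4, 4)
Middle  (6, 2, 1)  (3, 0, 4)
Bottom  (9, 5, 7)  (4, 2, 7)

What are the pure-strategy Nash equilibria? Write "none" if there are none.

Pure NE: (Bottom, Left, T)

Check each profile: it is a Nash equilibrium iff no player can strictly gain by switching unilaterally.
(Top, Left, S): Player A can switch to Bottom (1 → 8). Not NE.
(Top, Left, T): Player A can switch to Middle (5 → 6). Not NE.
(Top, Right, S): Player B can switch to Left (4 → 6). Not NE.
(Top, Right, T): Player B can switch to Left (4 → 5). Not NE.
(Middle, Left, S): Player A can switch to Top (0 → 1). Not NE.
(Middle, Left, T): Player A can switch to Bottom (6 → 9). Not NE.
(Middle, Right, S): Player A can switch to Top (0 → 8). Not NE.
(Middle, Right, T): Player A can switch to Top (3 → 9). Not NE.
(Bottom, Left, S): Player B can switch to Right (8 → 9). Not NE.
(Bottom, Left, T): Player A gets 9, best alternative 6; Player B gets 5, best alternative 2; Player C gets 7, best alternative 0. No profitable deviation — NE.
(Bottom, Right, S): Player A can switch to Top (2 → 8). Not NE.
(The remaining 1 profile has a profitable deviation by the same check.)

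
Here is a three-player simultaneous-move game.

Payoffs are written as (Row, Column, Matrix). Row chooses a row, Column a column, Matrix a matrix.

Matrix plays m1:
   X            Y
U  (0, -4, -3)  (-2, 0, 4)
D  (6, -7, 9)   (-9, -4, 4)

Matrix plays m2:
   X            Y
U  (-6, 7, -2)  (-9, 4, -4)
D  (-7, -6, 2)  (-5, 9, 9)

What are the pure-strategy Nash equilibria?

Check each profile: it is a Nash equilibrium iff no player can strictly gain by switching unilaterally.
(U, X, m1): Row can switch to D (0 → 6). Not NE.
(U, X, m2): Row gets -6, best alternative -7; Column gets 7, best alternative 4; Matrix gets -2, best alternative -3. No profitable deviation — NE.
(U, Y, m1): Row gets -2, best alternative -9; Column gets 0, best alternative -4; Matrix gets 4, best alternative -4. No profitable deviation — NE.
(U, Y, m2): Row can switch to D (-9 → -5). Not NE.
(D, X, m1): Column can switch to Y (-7 → -4). Not NE.
(D, X, m2): Row can switch to U (-7 → -6). Not NE.
(D, Y, m1): Row can switch to U (-9 → -2). Not NE.
(D, Y, m2): Row gets -5, best alternative -9; Column gets 9, best alternative -6; Matrix gets 9, best alternative 4. No profitable deviation — NE.

(U, X, m2), (U, Y, m1), (D, Y, m2)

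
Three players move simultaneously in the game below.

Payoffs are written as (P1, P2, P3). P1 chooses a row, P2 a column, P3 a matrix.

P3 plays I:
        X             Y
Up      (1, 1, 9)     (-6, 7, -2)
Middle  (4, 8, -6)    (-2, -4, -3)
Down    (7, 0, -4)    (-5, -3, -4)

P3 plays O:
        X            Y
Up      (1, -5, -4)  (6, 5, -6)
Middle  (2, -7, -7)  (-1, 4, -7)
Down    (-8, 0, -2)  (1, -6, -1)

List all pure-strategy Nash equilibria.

No pure-strategy Nash equilibrium.

For each strategy profile, look for a profitable unilateral deviation.
(Up, X, I): P1 can switch to Middle (1 → 4). Not NE.
(Up, X, O): P1 can switch to Middle (1 → 2). Not NE.
(Up, Y, I): P1 can switch to Middle (-6 → -2). Not NE.
(Up, Y, O): P3 can switch to I (-6 → -2). Not NE.
(Middle, X, I): P1 can switch to Down (4 → 7). Not NE.
(Middle, X, O): P2 can switch to Y (-7 → 4). Not NE.
(Middle, Y, I): P2 can switch to X (-4 → 8). Not NE.
(Middle, Y, O): P1 can switch to Up (-1 → 6). Not NE.
(The remaining 4 profiles each have a profitable deviation by the same check.)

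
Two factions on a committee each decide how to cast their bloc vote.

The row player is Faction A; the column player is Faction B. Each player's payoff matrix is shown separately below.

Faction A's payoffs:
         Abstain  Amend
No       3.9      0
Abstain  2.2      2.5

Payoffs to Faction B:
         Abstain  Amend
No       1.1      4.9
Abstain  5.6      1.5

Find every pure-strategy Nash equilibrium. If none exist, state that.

For each player, find the best response to each opponent profile; mutual best responses are the pure NE.
Faction A against Abstain: payoffs 3.9, 2.2 → best response No.
Faction A against Amend: payoffs 0, 2.5 → best response Abstain.
Faction B against No: payoffs 1.1, 4.9 → best response Amend.
Faction B against Abstain: payoffs 5.6, 1.5 → best response Abstain.
No profile is a mutual best response for all players.

No pure-strategy Nash equilibrium.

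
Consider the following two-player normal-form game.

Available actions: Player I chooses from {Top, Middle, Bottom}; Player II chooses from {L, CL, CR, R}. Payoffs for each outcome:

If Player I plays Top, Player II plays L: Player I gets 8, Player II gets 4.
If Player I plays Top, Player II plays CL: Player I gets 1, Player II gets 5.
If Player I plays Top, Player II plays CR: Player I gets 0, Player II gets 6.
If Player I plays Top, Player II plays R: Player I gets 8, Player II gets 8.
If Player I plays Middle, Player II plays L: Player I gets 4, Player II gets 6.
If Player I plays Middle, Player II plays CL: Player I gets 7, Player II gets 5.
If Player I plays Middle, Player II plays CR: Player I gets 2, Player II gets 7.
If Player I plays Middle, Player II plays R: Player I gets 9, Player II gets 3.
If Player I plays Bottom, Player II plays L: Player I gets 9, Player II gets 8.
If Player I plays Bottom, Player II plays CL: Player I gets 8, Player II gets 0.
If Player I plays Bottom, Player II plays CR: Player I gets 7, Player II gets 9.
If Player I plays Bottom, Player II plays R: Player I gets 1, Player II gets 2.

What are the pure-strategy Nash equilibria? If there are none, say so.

Player I against L: payoffs 8, 4, 9 → best response Bottom.
Player I against CL: payoffs 1, 7, 8 → best response Bottom.
Player I against CR: payoffs 0, 2, 7 → best response Bottom.
Player I against R: payoffs 8, 9, 1 → best response Middle.
Player II against Top: payoffs 4, 5, 6, 8 → best response R.
Player II against Middle: payoffs 6, 5, 7, 3 → best response CR.
Player II against Bottom: payoffs 8, 0, 9, 2 → best response CR.
Mutual best responses: (Bottom, CR).

(Bottom, CR)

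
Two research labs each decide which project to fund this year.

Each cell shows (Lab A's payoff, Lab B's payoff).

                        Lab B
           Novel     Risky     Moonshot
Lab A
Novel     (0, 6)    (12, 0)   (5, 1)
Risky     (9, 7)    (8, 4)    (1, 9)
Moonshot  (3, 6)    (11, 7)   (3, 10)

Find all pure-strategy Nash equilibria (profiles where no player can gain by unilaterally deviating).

For each strategy profile, look for a profitable unilateral deviation.
(Novel, Novel): Lab A can switch to Risky (0 → 9). Not NE.
(Novel, Risky): Lab B can switch to Novel (0 → 6). Not NE.
(Novel, Moonshot): Lab B can switch to Novel (1 → 6). Not NE.
(Risky, Novel): Lab B can switch to Moonshot (7 → 9). Not NE.
(Risky, Risky): Lab A can switch to Novel (8 → 12). Not NE.
(Risky, Moonshot): Lab A can switch to Novel (1 → 5). Not NE.
(Moonshot, Novel): Lab A can switch to Risky (3 → 9). Not NE.
(Moonshot, Risky): Lab A can switch to Novel (11 → 12). Not NE.
(Moonshot, Moonshot): Lab A can switch to Novel (3 → 5). Not NE.

This game has no pure Nash equilibrium.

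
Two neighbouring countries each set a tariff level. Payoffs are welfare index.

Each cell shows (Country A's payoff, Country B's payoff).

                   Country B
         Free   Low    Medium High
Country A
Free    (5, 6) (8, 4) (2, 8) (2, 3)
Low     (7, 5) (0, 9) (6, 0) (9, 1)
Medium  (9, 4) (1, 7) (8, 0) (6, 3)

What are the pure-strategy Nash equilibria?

(Free, Free): Country A can switch to Low (5 → 7). Not NE.
(Free, Low): Country B can switch to Free (4 → 6). Not NE.
(Free, Medium): Country A can switch to Low (2 → 6). Not NE.
(Free, High): Country A can switch to Low (2 → 9). Not NE.
(Low, Free): Country A can switch to Medium (7 → 9). Not NE.
(Low, Low): Country A can switch to Free (0 → 8). Not NE.
(Low, Medium): Country A can switch to Medium (6 → 8). Not NE.
(Low, High): Country B can switch to Free (1 → 5). Not NE.
(Medium, Free): Country B can switch to Low (4 → 7). Not NE.
(Medium, Low): Country A can switch to Free (1 → 8). Not NE.
(The remaining 2 profiles each have a profitable deviation by the same check.)

There is no pure-strategy Nash equilibrium.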